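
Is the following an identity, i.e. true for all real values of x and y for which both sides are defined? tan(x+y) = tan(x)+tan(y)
No, this is NOT an identity.

Claim: tan(x+y) = tan(x)+tan(y).
Test a specific point where both sides are defined: x = 2π/3, y = 3π/4.
LHS = tan(x+y) ≈ 3.7321
RHS = tan(x)+tan(y) ≈ -2.7321
Since 3.7321 ≠ -2.7321, the equation fails at this point, so it cannot hold for all real values of x and y for which both sides are defined.
The correct formula is tan(x+y) = (tan(x) + tan(y))/(1 - tan(x)tan(y)).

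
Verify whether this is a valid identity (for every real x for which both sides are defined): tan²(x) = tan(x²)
Claim: tan²(x) = tan(x²).
Test a specific point where both sides are defined: x = -π/4.
LHS = tan²(x) ≈ 1.0000
RHS = tan(x²) ≈ 0.7092
Since 1.0000 ≠ 0.7092, the equation fails at this point, so it cannot hold for every real x for which both sides are defined.
tan²(x) means (tan x)², squaring the output; tan(x²) squares the input. These are different functions.

Conclusion: No, this is NOT an identity.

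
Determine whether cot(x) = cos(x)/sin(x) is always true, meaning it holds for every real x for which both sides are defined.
Yes, this is an identity.

Claim: cot(x) = cos(x)/sin(x).
Reasoning: cot(x) is defined as 1/tan(x) = 1/(sin(x)/cos(x)) = cos(x)/sin(x), wherever sin(x) ≠ 0.
So the two sides agree for every real x for which both sides are defined.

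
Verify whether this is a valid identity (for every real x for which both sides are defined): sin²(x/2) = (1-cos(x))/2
Claim: sin²(x/2) = (1-cos(x))/2.
Reasoning: Use cos(2θ) = 1 - 2sin²θ with θ = x/2: cos(x) = 1 - 2sin²(x/2). Solving for sin²(x/2) gives (1 - cos(x))/2.
So the two sides agree for every real x for which both sides are defined.

Conclusion: Yes, this is an identity.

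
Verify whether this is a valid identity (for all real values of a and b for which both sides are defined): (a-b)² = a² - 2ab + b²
Yes, this is an identity.

Claim: (a-b)² = a² - 2ab + b².
Reasoning: Expand: (a-b)² = (a-b)(a-b) = a·a - a·b - b·a + b·b = a² - 2ab + b².
So the two sides agree for all real values of a and b for which both sides are defined.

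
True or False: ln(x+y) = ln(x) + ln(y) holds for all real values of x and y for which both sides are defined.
False.

Claim: ln(x+y) = ln(x) + ln(y).
Test a specific point where both sides are defined: x = 5, y = 3/2.
LHS = ln(x+y) ≈ 1.8718
RHS = ln(x) + ln(y) ≈ 2.0149
Since 1.8718 ≠ 2.0149, the equation fails at this point, so it cannot hold for all real values of x and y for which both sides are defined.
ln(x) + ln(y) = ln(xy), not ln(x+y).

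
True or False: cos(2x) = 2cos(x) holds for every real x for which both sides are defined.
Claim: cos(2x) = 2cos(x).
Test a specific point where both sides are defined: x = π.
LHS = cos(2x) ≈ 1.0000
RHS = 2cos(x) ≈ -2.0000
Since 1.0000 ≠ -2.0000, the equation fails at this point, so it cannot hold for every real x for which both sides are defined.
The correct double-angle formula is cos(2x) = cos²x - sin²x.

Conclusion: False.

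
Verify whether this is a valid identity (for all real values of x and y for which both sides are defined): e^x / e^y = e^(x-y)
Claim: e^x / e^y = e^(x-y).
Reasoning: 1/e^y = e^(-y), so e^x / e^y = e^x · e^(-y) = e^(x + (-y)) = e^(x-y) by the product rule for exponents.
So the two sides agree for all real values of x and y for which both sides are defined.

Conclusion: Yes, this is an identity.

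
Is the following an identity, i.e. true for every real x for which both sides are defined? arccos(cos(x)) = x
Claim: arccos(cos(x)) = x.
Test a specific point where both sides are defined: x = -π/3.
LHS = arccos(cos(x)) ≈ 1.0472
RHS = x ≈ -1.0472
Since 1.0472 ≠ -1.0472, the equation fails at this point, so it cannot hold for every real x for which both sides are defined.
arccos only returns values in [0, π], so arccos(cos(x)) = x holds only for x in that interval, not for all real x.

Conclusion: No, this is NOT an identity.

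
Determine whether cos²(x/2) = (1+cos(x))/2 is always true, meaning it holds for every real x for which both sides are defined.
Yes, this is an identity.

Claim: cos²(x/2) = (1+cos(x))/2.
Reasoning: Use cos(2θ) = 2cos²θ - 1 with θ = x/2: cos(x) = 2cos²(x/2) - 1. Solving for cos²(x/2) gives (1 + cos(x))/2.
So the two sides agree for every real x for which both sides are defined.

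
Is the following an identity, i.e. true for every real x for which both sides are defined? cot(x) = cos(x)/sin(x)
Yes, this is an identity.

Claim: cot(x) = cos(x)/sin(x).
Reasoning: cot(x) is defined as 1/tan(x) = 1/(sin(x)/cos(x)) = cos(x)/sin(x), wherever sin(x) ≠ 0.
So the two sides agree for every real x for which both sides are defined.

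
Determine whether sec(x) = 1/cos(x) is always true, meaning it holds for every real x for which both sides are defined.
Claim: sec(x) = 1/cos(x).
Reasoning: sec(x) is by definition the reciprocal of cos(x), wherever cos(x) ≠ 0.
So the two sides agree for every real x for which both sides are defined.

Conclusion: Yes, this is an identity.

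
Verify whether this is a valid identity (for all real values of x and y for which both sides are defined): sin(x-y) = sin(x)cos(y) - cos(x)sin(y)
Claim: sin(x-y) = sin(x)cos(y) - cos(x)sin(y).
Reasoning: Replace y by -y in sin(x+y) = sin(x)cos(y) + cos(x)sin(y) and use cos(-y) = cos(y), sin(-y) = -sin(y): sin(x-y) = sin(x)cos(y) - cos(x)sin(y).
So the two sides agree for all real values of x and y for which both sides are defined.

Conclusion: Yes, this is an identity.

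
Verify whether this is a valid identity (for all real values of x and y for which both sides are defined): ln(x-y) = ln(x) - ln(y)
Claim: ln(x-y) = ln(x) - ln(y).
Test a specific point where both sides are defined: x = 5, y = 1.
LHS = ln(x-y) ≈ 1.3863
RHS = ln(x) - ln(y) ≈ 1.6094
Since 1.3863 ≠ 1.6094, the equation fails at this point, so it cannot hold for all real values of x and y for which both sides are defined.
ln(x) - ln(y) = ln(x/y), not ln(x-y).

Conclusion: No, this is NOT an identity.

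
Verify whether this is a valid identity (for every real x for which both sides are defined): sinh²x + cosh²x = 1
Claim: sinh²x + cosh²x = 1.
Test a specific point where both sides are defined: x = -3.
LHS = sinh²x + cosh²x ≈ 201.7156
RHS = 1 ≈ 1.0000
Since 201.7156 ≠ 1.0000, the equation fails at this point, so it cannot hold for every real x for which both sides are defined.
The correct hyperbolic identity is cosh²x - sinh²x = 1 (a difference); the sum sinh²x + cosh²x equals cosh(2x).

Conclusion: No, this is NOT an identity.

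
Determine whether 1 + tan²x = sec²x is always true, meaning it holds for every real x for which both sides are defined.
Claim: 1 + tan²x = sec²x.
Reasoning: Start from sin²x + cos²x = 1 and divide every term by cos²x (allowed wherever tan x and sec x are defined): tan²x + 1 = 1/cos²x = sec²x.
So the two sides agree for every real x for which both sides are defined.

Conclusion: Yes, this is an identity.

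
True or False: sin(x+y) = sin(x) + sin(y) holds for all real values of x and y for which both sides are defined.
False.

Claim: sin(x+y) = sin(x) + sin(y).
Test a specific point where both sides are defined: x = π/2, y = π/6.
LHS = sin(x+y) ≈ 0.8660
RHS = sin(x) + sin(y) ≈ 1.5000
Since 0.8660 ≠ 1.5000, the equation fails at this point, so it cannot hold for all real values of x and y for which both sides are defined.
The correct expansion is sin(x+y) = sin(x)cos(y) + cos(x)sin(y); sine is not additive.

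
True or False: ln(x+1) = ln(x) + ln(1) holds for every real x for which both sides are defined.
Claim: ln(x+1) = ln(x) + ln(1).
Test a specific point where both sides are defined: x = 3.
LHS = ln(x+1) ≈ 1.3863
RHS = ln(x) + ln(1) ≈ 1.0986
Since 1.3863 ≠ 1.0986, the equation fails at this point, so it cannot hold for every real x for which both sides are defined.
ln(1) = 0, so the right side is just ln(x), which differs from ln(x+1).

Conclusion: False.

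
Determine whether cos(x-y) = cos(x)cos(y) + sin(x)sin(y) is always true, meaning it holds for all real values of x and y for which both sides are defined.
Yes, this is an identity.

Claim: cos(x-y) = cos(x)cos(y) + sin(x)sin(y).
Reasoning: Replace y by -y in cos(x+y) = cos(x)cos(y) - sin(x)sin(y) and use cos(-y) = cos(y), sin(-y) = -sin(y): cos(x-y) = cos(x)cos(y) + sin(x)sin(y).
So the two sides agree for all real values of x and y for which both sides are defined.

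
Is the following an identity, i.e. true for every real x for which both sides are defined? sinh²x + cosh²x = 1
Claim: sinh²x + cosh²x = 1.
Test a specific point where both sides are defined: x = 3/2.
LHS = sinh²x + cosh²x ≈ 10.0677
RHS = 1 ≈ 1.0000
Since 10.0677 ≠ 1.0000, the equation fails at this point, so it cannot hold for every real x for which both sides are defined.
The correct hyperbolic identity is cosh²x - sinh²x = 1 (a difference); the sum sinh²x + cosh²x equals cosh(2x).

Conclusion: No, this is NOT an identity.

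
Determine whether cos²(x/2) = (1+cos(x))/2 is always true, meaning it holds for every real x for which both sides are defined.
Yes, this is an identity.

Claim: cos²(x/2) = (1+cos(x))/2.
Reasoning: Use cos(2θ) = 2cos²θ - 1 with θ = x/2: cos(x) = 2cos²(x/2) - 1. Solving for cos²(x/2) gives (1 + cos(x))/2.
So the two sides agree for every real x for which both sides are defined.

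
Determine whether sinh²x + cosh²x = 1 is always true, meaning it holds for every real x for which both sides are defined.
Claim: sinh²x + cosh²x = 1.
Test a specific point where both sides are defined: x = 4.
LHS = sinh²x + cosh²x ≈ 1490.4792
RHS = 1 ≈ 1.0000
Since 1490.4792 ≠ 1.0000, the equation fails at this point, so it cannot hold for every real x for which both sides are defined.
The correct hyperbolic identity is cosh²x - sinh²x = 1 (a difference); the sum sinh²x + cosh²x equals cosh(2x).

Conclusion: No, this is NOT an identity.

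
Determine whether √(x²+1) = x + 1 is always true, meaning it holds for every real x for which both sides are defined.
No, this is NOT an identity.

Claim: √(x²+1) = x + 1.
Test a specific point where both sides are defined: x = -2.
LHS = √(x²+1) ≈ 2.2361
RHS = x + 1 ≈ -1.0000
Since 2.2361 ≠ -1.0000, the equation fails at this point, so it cannot hold for every real x for which both sides are defined.
(x+1)² = x² + 2x + 1 ≠ x² + 1 unless x = 0.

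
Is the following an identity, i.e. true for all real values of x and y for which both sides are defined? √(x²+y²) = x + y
Claim: √(x²+y²) = x + y.
Test a specific point where both sides are defined: x = -2, y = 3.
LHS = √(x²+y²) ≈ 3.6056
RHS = x + y ≈ 1.0000
Since 3.6056 ≠ 1.0000, the equation fails at this point, so it cannot hold for all real values of x and y for which both sides are defined.
(x+y)² = x² + 2xy + y², not x² + y², so the square root does not split this way.

Conclusion: No, this is NOT an identity.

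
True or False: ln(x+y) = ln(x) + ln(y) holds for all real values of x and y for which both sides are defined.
False.

Claim: ln(x+y) = ln(x) + ln(y).
Test a specific point where both sides are defined: x = 4, y = 3/2.
LHS = ln(x+y) ≈ 1.7047
RHS = ln(x) + ln(y) ≈ 1.7918
Since 1.7047 ≠ 1.7918, the equation fails at this point, so it cannot hold for all real values of x and y for which both sides are defined.
ln(x) + ln(y) = ln(xy), not ln(x+y).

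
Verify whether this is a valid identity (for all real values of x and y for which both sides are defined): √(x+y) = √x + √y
Claim: √(x+y) = √x + √y.
Test a specific point where both sides are defined: x = 5, y = 1/2.
LHS = √(x+y) ≈ 2.3452
RHS = √x + √y ≈ 2.9432
Since 2.3452 ≠ 2.9432, the equation fails at this point, so it cannot hold for all real values of x and y for which both sides are defined.
Squaring the right side gives x + 2√(xy) + y, not x + y.

Conclusion: No, this is NOT an identity.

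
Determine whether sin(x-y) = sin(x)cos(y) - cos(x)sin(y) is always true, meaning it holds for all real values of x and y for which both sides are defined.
Yes, this is an identity.

Claim: sin(x-y) = sin(x)cos(y) - cos(x)sin(y).
Reasoning: Replace y by -y in sin(x+y) = sin(x)cos(y) + cos(x)sin(y) and use cos(-y) = cos(y), sin(-y) = -sin(y): sin(x-y) = sin(x)cos(y) - cos(x)sin(y).
So the two sides agree for all real values of x and y for which both sides are defined.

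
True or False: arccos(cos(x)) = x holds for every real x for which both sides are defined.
Claim: arccos(cos(x)) = x.
Test a specific point where both sides are defined: x = -π/3.
LHS = arccos(cos(x)) ≈ 1.0472
RHS = x ≈ -1.0472
Since 1.0472 ≠ -1.0472, the equation fails at this point, so it cannot hold for every real x for which both sides are defined.
arccos only returns values in [0, π], so arccos(cos(x)) = x holds only for x in that interval, not for all real x.

Conclusion: False.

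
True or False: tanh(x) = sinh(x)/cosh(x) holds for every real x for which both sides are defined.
Claim: tanh(x) = sinh(x)/cosh(x).
Reasoning: tanh(x) is defined as sinh(x)/cosh(x) = (e^x - e^-x)/(e^x + e^-x); cosh(x) ≥ 1 is never zero, so this holds for every real x.
So the two sides agree for every real x for which both sides are defined.

Conclusion: True.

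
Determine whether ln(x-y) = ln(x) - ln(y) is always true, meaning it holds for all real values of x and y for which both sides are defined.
No, this is NOT an identity.

Claim: ln(x-y) = ln(x) - ln(y).
Test a specific point where both sides are defined: x = 5, y = 4.
LHS = ln(x-y) ≈ 0.0000
RHS = ln(x) - ln(y) ≈ 0.2231
Since 0.0000 ≠ 0.2231, the equation fails at this point, so it cannot hold for all real values of x and y for which both sides are defined.
ln(x) - ln(y) = ln(x/y), not ln(x-y).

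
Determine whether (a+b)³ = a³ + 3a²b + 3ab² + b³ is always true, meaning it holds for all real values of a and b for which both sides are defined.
Yes, this is an identity.

Claim: (a+b)³ = a³ + 3a²b + 3ab² + b³.
Reasoning: (a+b)³ = (a+b)(a+b)² = (a+b)(a² + 2ab + b²) = a³ + 2a²b + ab² + a²b + 2ab² + b³ = a³ + 3a²b + 3ab² + b³.
So the two sides agree for all real values of a and b for which both sides are defined.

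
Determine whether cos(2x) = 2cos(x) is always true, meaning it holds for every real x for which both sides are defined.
Claim: cos(2x) = 2cos(x).
Test a specific point where both sides are defined: x = π.
LHS = cos(2x) ≈ 1.0000
RHS = 2cos(x) ≈ -2.0000
Since 1.0000 ≠ -2.0000, the equation fails at this point, so it cannot hold for every real x for which both sides are defined.
The correct double-angle formula is cos(2x) = cos²x - sin²x.

Conclusion: No, this is NOT an identity.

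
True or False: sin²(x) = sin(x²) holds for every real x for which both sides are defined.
Claim: sin²(x) = sin(x²).
Test a specific point where both sides are defined: x = -π/6.
LHS = sin²(x) ≈ 0.2500
RHS = sin(x²) ≈ 0.2707
Since 0.2500 ≠ 0.2707, the equation fails at this point, so it cannot hold for every real x for which both sides are defined.
sin²(x) means (sin x)², squaring the output; sin(x²) squares the input. These are different functions.

Conclusion: False.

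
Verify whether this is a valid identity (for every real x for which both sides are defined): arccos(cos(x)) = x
No, this is NOT an identity.

Claim: arccos(cos(x)) = x.
Test a specific point where both sides are defined: x = -π/2.
LHS = arccos(cos(x)) ≈ 1.5708
RHS = x ≈ -1.5708
Since 1.5708 ≠ -1.5708, the equation fails at this point, so it cannot hold for every real x for which both sides are defined.
arccos only returns values in [0, π], so arccos(cos(x)) = x holds only for x in that interval, not for all real x.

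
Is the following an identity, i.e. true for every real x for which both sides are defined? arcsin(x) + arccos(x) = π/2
Claim: arcsin(x) + arccos(x) = π/2.
Reasoning: Both sides are defined for -1 ≤ x ≤ 1. Let θ = arcsin(x), so sin θ = x and θ ∈ [-π/2, π/2]. Then cos(π/2 - θ) = sin θ = x and π/2 - θ ∈ [0, π], which is exactly the range of arccos, so arccos(x) = π/2 - θ. Adding: arcsin(x) + arccos(x) = θ + (π/2 - θ) = π/2.
So the two sides agree for every real x for which both sides are defined.

Conclusion: Yes, this is an identity.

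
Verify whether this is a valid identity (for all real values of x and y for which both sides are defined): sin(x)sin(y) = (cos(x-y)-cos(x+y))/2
Claim: sin(x)sin(y) = (cos(x-y)-cos(x+y))/2.
Reasoning: cos(x-y) = cos(x)cos(y) + sin(x)sin(y) and cos(x+y) = cos(x)cos(y) - sin(x)sin(y). Subtracting, cos(x-y) - cos(x+y) = 2sin(x)sin(y); divide by 2.
So the two sides agree for all real values of x and y for which both sides are defined.

Conclusion: Yes, this is an identity.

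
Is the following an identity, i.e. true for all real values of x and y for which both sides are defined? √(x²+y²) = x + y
Claim: √(x²+y²) = x + y.
Test a specific point where both sides are defined: x = -2, y = -2.
LHS = √(x²+y²) ≈ 2.8284
RHS = x + y ≈ -4.0000
Since 2.8284 ≠ -4.0000, the equation fails at this point, so it cannot hold for all real values of x and y for which both sides are defined.
(x+y)² = x² + 2xy + y², not x² + y², so the square root does not split this way.

Conclusion: No, this is NOT an identity.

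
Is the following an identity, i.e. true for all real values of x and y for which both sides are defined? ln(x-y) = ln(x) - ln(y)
No, this is NOT an identity.

Claim: ln(x-y) = ln(x) - ln(y).
Test a specific point where both sides are defined: x = 2, y = 1.
LHS = ln(x-y) ≈ 0.0000
RHS = ln(x) - ln(y) ≈ 0.6931
Since 0.0000 ≠ 0.6931, the equation fails at this point, so it cannot hold for all real values of x and y for which both sides are defined.
ln(x) - ln(y) = ln(x/y), not ln(x-y).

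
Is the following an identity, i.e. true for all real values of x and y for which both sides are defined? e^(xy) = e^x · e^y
Claim: e^(xy) = e^x · e^y.
Test a specific point where both sides are defined: x = -3, y = 3/2.
LHS = e^(xy) ≈ 0.0111
RHS = e^x · e^y ≈ 0.2231
Since 0.0111 ≠ 0.2231, the equation fails at this point, so it cannot hold for all real values of x and y for which both sides are defined.
e^x · e^y = e^(x+y), not e^(xy).

Conclusion: No, this is NOT an identity.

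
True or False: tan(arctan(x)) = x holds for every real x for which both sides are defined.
True.

Claim: tan(arctan(x)) = x.
Reasoning: For every real x, arctan(x) is by definition the angle in (-π/2, π/2) whose tangent equals x. Taking the tangent of that angle returns x.
So the two sides agree for every real x for which both sides are defined.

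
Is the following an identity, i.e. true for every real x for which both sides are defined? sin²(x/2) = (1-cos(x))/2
Yes, this is an identity.

Claim: sin²(x/2) = (1-cos(x))/2.
Reasoning: Use cos(2θ) = 1 - 2sin²θ with θ = x/2: cos(x) = 1 - 2sin²(x/2). Solving for sin²(x/2) gives (1 - cos(x))/2.
So the two sides agree for every real x for which both sides are defined.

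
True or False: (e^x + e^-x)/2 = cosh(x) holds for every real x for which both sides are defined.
True.

Claim: (e^x + e^-x)/2 = cosh(x).
Reasoning: This is exactly the definition of the hyperbolic cosine: cosh(x) := (e^x + e^-x)/2.
So the two sides agree for every real x for which both sides are defined.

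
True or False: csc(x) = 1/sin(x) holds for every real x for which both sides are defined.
Claim: csc(x) = 1/sin(x).
Reasoning: csc(x) is by definition the reciprocal of sin(x), wherever sin(x) ≠ 0.
So the two sides agree for every real x for which both sides are defined.

Conclusion: True.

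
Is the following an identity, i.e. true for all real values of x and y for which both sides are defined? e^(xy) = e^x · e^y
No, this is NOT an identity.

Claim: e^(xy) = e^x · e^y.
Test a specific point where both sides are defined: x = 2, y = 1/2.
LHS = e^(xy) ≈ 2.7183
RHS = e^x · e^y ≈ 12.1825
Since 2.7183 ≠ 12.1825, the equation fails at this point, so it cannot hold for all real values of x and y for which both sides are defined.
e^x · e^y = e^(x+y), not e^(xy).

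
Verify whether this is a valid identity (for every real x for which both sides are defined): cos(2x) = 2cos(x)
No, this is NOT an identity.

Claim: cos(2x) = 2cos(x).
Test a specific point where both sides are defined: x = -π/3.
LHS = cos(2x) ≈ -0.5000
RHS = 2cos(x) ≈ 1.0000
Since -0.5000 ≠ 1.0000, the equation fails at this point, so it cannot hold for every real x for which both sides are defined.
The correct double-angle formula is cos(2x) = cos²x - sin²x.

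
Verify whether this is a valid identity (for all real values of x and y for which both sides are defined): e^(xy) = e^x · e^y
No, this is NOT an identity.

Claim: e^(xy) = e^x · e^y.
Test a specific point where both sides are defined: x = 3/2, y = -1.
LHS = e^(xy) ≈ 0.2231
RHS = e^x · e^y ≈ 1.6487
Since 0.2231 ≠ 1.6487, the equation fails at this point, so it cannot hold for all real values of x and y for which both sides are defined.
e^x · e^y = e^(x+y), not e^(xy).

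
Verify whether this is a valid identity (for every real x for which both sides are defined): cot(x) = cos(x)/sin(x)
Yes, this is an identity.

Claim: cot(x) = cos(x)/sin(x).
Reasoning: cot(x) is defined as 1/tan(x) = 1/(sin(x)/cos(x)) = cos(x)/sin(x), wherever sin(x) ≠ 0.
So the two sides agree for every real x for which both sides are defined.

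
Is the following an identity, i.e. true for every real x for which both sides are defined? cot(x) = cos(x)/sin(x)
Claim: cot(x) = cos(x)/sin(x).
Reasoning: cot(x) is defined as 1/tan(x) = 1/(sin(x)/cos(x)) = cos(x)/sin(x), wherever sin(x) ≠ 0.
So the two sides agree for every real x for which both sides are defined.

Conclusion: Yes, this is an identity.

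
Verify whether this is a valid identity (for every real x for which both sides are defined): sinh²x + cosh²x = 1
Claim: sinh²x + cosh²x = 1.
Test a specific point where both sides are defined: x = -2.
LHS = sinh²x + cosh²x ≈ 27.3082
RHS = 1 ≈ 1.0000
Since 27.3082 ≠ 1.0000, the equation fails at this point, so it cannot hold for every real x for which both sides are defined.
The correct hyperbolic identity is cosh²x - sinh²x = 1 (a difference); the sum sinh²x + cosh²x equals cosh(2x).

Conclusion: No, this is NOT an identity.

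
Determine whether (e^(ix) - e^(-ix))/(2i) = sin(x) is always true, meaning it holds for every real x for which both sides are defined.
Yes, this is an identity.

Claim: (e^(ix) - e^(-ix))/(2i) = sin(x).
Reasoning: By Euler's formula e^(ix) = cos(x) + i·sin(x) and e^(-ix) = cos(x) - i·sin(x). Subtracting cancels the cosine terms: e^(ix) - e^(-ix) = 2i·sin(x); divide by 2i.
So the two sides agree for every real x for which both sides are defined.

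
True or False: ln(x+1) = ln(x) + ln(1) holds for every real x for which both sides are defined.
Claim: ln(x+1) = ln(x) + ln(1).
Test a specific point where both sides are defined: x = 3.
LHS = ln(x+1) ≈ 1.3863
RHS = ln(x) + ln(1) ≈ 1.0986
Since 1.3863 ≠ 1.0986, the equation fails at this point, so it cannot hold for every real x for which both sides are defined.
ln(1) = 0, so the right side is just ln(x), which differs from ln(x+1).

Conclusion: False.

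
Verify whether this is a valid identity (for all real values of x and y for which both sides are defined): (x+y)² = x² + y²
Claim: (x+y)² = x² + y².
Test a specific point where both sides are defined: x = -1, y = 3.
LHS = (x+y)² ≈ 4.0000
RHS = x² + y² ≈ 10.0000
Since 4.0000 ≠ 10.0000, the equation fails at this point, so it cannot hold for all real values of x and y for which both sides are defined.
The correct expansion is (x+y)² = x² + 2xy + y²; the cross term 2xy is missing.

Conclusion: No, this is NOT an identity.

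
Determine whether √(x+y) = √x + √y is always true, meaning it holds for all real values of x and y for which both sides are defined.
Claim: √(x+y) = √x + √y.
Test a specific point where both sides are defined: x = 3/2, y = 5.
LHS = √(x+y) ≈ 2.5495
RHS = √x + √y ≈ 3.4608
Since 2.5495 ≠ 3.4608, the equation fails at this point, so it cannot hold for all real values of x and y for which both sides are defined.
Squaring the right side gives x + 2√(xy) + y, not x + y.

Conclusion: No, this is NOT an identity.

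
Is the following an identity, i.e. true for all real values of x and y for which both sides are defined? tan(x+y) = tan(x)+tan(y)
No, this is NOT an identity.

Claim: tan(x+y) = tan(x)+tan(y).
Test a specific point where both sides are defined: x = π/4, y = π/6.
LHS = tan(x+y) ≈ 3.7321
RHS = tan(x)+tan(y) ≈ 1.5774
Since 3.7321 ≠ 1.5774, the equation fails at this point, so it cannot hold for all real values of x and y for which both sides are defined.
The correct formula is tan(x+y) = (tan(x) + tan(y))/(1 - tan(x)tan(y)).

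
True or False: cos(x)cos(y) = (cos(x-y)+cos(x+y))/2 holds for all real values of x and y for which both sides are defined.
True.

Claim: cos(x)cos(y) = (cos(x-y)+cos(x+y))/2.
Reasoning: cos(x-y) = cos(x)cos(y) + sin(x)sin(y) and cos(x+y) = cos(x)cos(y) - sin(x)sin(y). Adding, cos(x-y) + cos(x+y) = 2cos(x)cos(y); divide by 2.
So the two sides agree for all real values of x and y for which both sides are defined.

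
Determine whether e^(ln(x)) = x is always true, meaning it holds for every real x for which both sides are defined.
Yes, this is an identity.

Claim: e^(ln(x)) = x.
Reasoning: For x > 0, ln(x) is by definition the exponent p such that e^p = x. Raising e to that exponent therefore returns x: e^(ln x) = x.
So the two sides agree for every real x for which both sides are defined.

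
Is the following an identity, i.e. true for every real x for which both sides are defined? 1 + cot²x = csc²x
Claim: 1 + cot²x = csc²x.
Reasoning: Start from sin²x + cos²x = 1 and divide every term by sin²x (allowed wherever cot x and csc x are defined): 1 + cot²x = 1/sin²x = csc²x.
So the two sides agree for every real x for which both sides are defined.

Conclusion: Yes, this is an identity.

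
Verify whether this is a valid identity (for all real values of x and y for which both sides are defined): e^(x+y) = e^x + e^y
Claim: e^(x+y) = e^x + e^y.
Test a specific point where both sides are defined: x = -3, y = 3.
LHS = e^(x+y) ≈ 1.0000
RHS = e^x + e^y ≈ 20.1353
Since 1.0000 ≠ 20.1353, the equation fails at this point, so it cannot hold for all real values of x and y for which both sides are defined.
The correct rule is e^(x+y) = e^x · e^y (a product, not a sum).

Conclusion: No, this is NOT an identity.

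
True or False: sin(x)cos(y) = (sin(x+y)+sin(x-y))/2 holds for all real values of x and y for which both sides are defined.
Claim: sin(x)cos(y) = (sin(x+y)+sin(x-y))/2.
Reasoning: sin(x+y) = sin(x)cos(y) + cos(x)sin(y) and sin(x-y) = sin(x)cos(y) - cos(x)sin(y). Adding, sin(x+y) + sin(x-y) = 2sin(x)cos(y); divide by 2.
So the two sides agree for all real values of x and y for which both sides are defined.

Conclusion: True.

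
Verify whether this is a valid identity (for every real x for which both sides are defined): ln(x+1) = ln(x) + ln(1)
No, this is NOT an identity.

Claim: ln(x+1) = ln(x) + ln(1).
Test a specific point where both sides are defined: x = 2.
LHS = ln(x+1) ≈ 1.0986
RHS = ln(x) + ln(1) ≈ 0.6931
Since 1.0986 ≠ 0.6931, the equation fails at this point, so it cannot hold for every real x for which both sides are defined.
ln(1) = 0, so the right side is just ln(x), which differs from ln(x+1).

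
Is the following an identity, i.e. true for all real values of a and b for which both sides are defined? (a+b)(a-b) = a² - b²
Yes, this is an identity.

Claim: (a+b)(a-b) = a² - b².
Reasoning: Expand: (a+b)(a-b) = a² - ab + ba - b² = a² - b² (the cross terms cancel).
So the two sides agree for all real values of a and b for which both sides are defined.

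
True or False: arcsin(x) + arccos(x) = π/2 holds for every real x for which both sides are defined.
Claim: arcsin(x) + arccos(x) = π/2.
Reasoning: Both sides are defined for -1 ≤ x ≤ 1. Let θ = arcsin(x), so sin θ = x and θ ∈ [-π/2, π/2]. Then cos(π/2 - θ) = sin θ = x and π/2 - θ ∈ [0, π], which is exactly the range of arccos, so arccos(x) = π/2 - θ. Adding: arcsin(x) + arccos(x) = θ + (π/2 - θ) = π/2.
So the two sides agree for every real x for which both sides are defined.

Conclusion: True.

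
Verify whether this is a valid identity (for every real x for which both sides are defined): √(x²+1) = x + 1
No, this is NOT an identity.

Claim: √(x²+1) = x + 1.
Test a specific point where both sides are defined: x = 3/2.
LHS = √(x²+1) ≈ 1.8028
RHS = x + 1 ≈ 2.5000
Since 1.8028 ≠ 2.5000, the equation fails at this point, so it cannot hold for every real x for which both sides are defined.
(x+1)² = x² + 2x + 1 ≠ x² + 1 unless x = 0.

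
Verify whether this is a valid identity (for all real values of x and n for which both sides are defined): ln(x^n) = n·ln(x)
Claim: ln(x^n) = n·ln(x).
Reasoning: The right side requires x > 0. For x > 0, x^n = (e^(ln x))^n = e^(n·ln x), so taking ln of both sides gives ln(x^n) = n·ln(x).
So the two sides agree for all real values of x and n for which both sides are defined.

Conclusion: Yes, this is an identity.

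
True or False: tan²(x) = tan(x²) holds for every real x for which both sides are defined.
Claim: tan²(x) = tan(x²).
Test a specific point where both sides are defined: x = π.
LHS = tan²(x) ≈ 0.0000
RHS = tan(x²) ≈ 0.4767
Since 0.0000 ≠ 0.4767, the equation fails at this point, so it cannot hold for every real x for which both sides are defined.
tan²(x) means (tan x)², squaring the output; tan(x²) squares the input. These are different functions.

Conclusion: False.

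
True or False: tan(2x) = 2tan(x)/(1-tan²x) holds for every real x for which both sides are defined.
Claim: tan(2x) = 2tan(x)/(1-tan²x).
Reasoning: tan(2x) = sin(2x)/cos(2x) = 2sin(x)cos(x) / (cos²x - sin²x). Divide numerator and denominator by cos²x: 2tan(x) / (1 - tan²x).
So the two sides agree for every real x for which both sides are defined.

Conclusion: True.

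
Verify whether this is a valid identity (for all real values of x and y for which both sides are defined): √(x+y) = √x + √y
Claim: √(x+y) = √x + √y.
Test a specific point where both sides are defined: x = 5, y = 4.
LHS = √(x+y) ≈ 3.0000
RHS = √x + √y ≈ 4.2361
Since 3.0000 ≠ 4.2361, the equation fails at this point, so it cannot hold for all real values of x and y for which both sides are defined.
Squaring the right side gives x + 2√(xy) + y, not x + y.

Conclusion: No, this is NOT an identity.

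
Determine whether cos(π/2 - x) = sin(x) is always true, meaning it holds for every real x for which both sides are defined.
Claim: cos(π/2 - x) = sin(x).
Reasoning: Use cos(u - v) = cos(u)cos(v) + sin(u)sin(v) with u = π/2, v = x: cos(π/2)cos(x) + sin(π/2)sin(x) = 0·cos(x) + 1·sin(x) = sin(x).
So the two sides agree for every real x for which both sides are defined.

Conclusion: Yes, this is an identity.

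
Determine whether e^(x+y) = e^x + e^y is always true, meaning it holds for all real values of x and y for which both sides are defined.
Claim: e^(x+y) = e^x + e^y.
Test a specific point where both sides are defined: x = 4, y = 2.
LHS = e^(x+y) ≈ 403.4288
RHS = e^x + e^y ≈ 61.9872
Since 403.4288 ≠ 61.9872, the equation fails at this point, so it cannot hold for all real values of x and y for which both sides are defined.
The correct rule is e^(x+y) = e^x · e^y (a product, not a sum).

Conclusion: No, this is NOT an identity.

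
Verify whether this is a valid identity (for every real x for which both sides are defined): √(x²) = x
No, this is NOT an identity.

Claim: √(x²) = x.
Test a specific point where both sides are defined: x = -3.
LHS = √(x²) ≈ 3.0000
RHS = x ≈ -3.0000
Since 3.0000 ≠ -3.0000, the equation fails at this point, so it cannot hold for every real x for which both sides are defined.
√(x²) = |x|, which differs from x whenever x < 0 (both sides are defined for every real x).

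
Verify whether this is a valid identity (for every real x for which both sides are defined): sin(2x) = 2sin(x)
No, this is NOT an identity.

Claim: sin(2x) = 2sin(x).
Test a specific point where both sides are defined: x = -π/3.
LHS = sin(2x) ≈ -0.8660
RHS = 2sin(x) ≈ -1.7321
Since -0.8660 ≠ -1.7321, the equation fails at this point, so it cannot hold for every real x for which both sides are defined.
The correct double-angle formula is sin(2x) = 2sin(x)cos(x).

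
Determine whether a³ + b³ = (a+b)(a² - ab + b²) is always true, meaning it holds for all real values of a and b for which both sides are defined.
Yes, this is an identity.

Claim: a³ + b³ = (a+b)(a² - ab + b²).
Reasoning: Expand the right side: (a+b)(a² - ab + b²) = a³ - a²b + ab² + a²b - ab² + b³ = a³ + b³ (the middle terms cancel in pairs).
So the two sides agree for all real values of a and b for which both sides are defined.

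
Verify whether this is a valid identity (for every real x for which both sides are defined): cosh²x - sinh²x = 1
Yes, this is an identity.

Claim: cosh²x - sinh²x = 1.
Reasoning: With cosh(x) = (e^x + e^-x)/2 and sinh(x) = (e^x - e^-x)/2: cosh²x = (e^(2x) + 2 + e^(-2x))/4 and sinh²x = (e^(2x) - 2 + e^(-2x))/4. Subtracting leaves 4/4 = 1.
So the two sides agree for every real x for which both sides are defined.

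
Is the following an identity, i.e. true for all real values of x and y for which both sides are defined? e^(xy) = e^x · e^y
Claim: e^(xy) = e^x · e^y.
Test a specific point where both sides are defined: x = -1, y = 3/2.
LHS = e^(xy) ≈ 0.2231
RHS = e^x · e^y ≈ 1.6487
Since 0.2231 ≠ 1.6487, the equation fails at this point, so it cannot hold for all real values of x and y for which both sides are defined.
e^x · e^y = e^(x+y), not e^(xy).

Conclusion: No, this is NOT an identity.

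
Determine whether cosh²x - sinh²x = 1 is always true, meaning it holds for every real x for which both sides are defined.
Yes, this is an identity.

Claim: cosh²x - sinh²x = 1.
Reasoning: With cosh(x) = (e^x + e^-x)/2 and sinh(x) = (e^x - e^-x)/2: cosh²x = (e^(2x) + 2 + e^(-2x))/4 and sinh²x = (e^(2x) - 2 + e^(-2x))/4. Subtracting leaves 4/4 = 1.
So the two sides agree for every real x for which both sides are defined.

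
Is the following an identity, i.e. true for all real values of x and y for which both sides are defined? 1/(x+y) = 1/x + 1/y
No, this is NOT an identity.

Claim: 1/(x+y) = 1/x + 1/y.
Test a specific point where both sides are defined: x = 3/2, y = -1.
LHS = 1/(x+y) ≈ 2.0000
RHS = 1/x + 1/y ≈ -0.3333
Since 2.0000 ≠ -0.3333, the equation fails at this point, so it cannot hold for all real values of x and y for which both sides are defined.
1/x + 1/y = (x+y)/(xy), which is not 1/(x+y).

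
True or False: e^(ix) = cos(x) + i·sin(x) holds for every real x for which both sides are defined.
Claim: e^(ix) = cos(x) + i·sin(x).
Reasoning: Euler's formula. Expand e^(ix) = Σ (ix)^k / k!. Since i² = -1, the even-k terms are Σ (-1)^m x^(2m)/(2m)! = cos(x) and the odd-k terms are i · Σ (-1)^m x^(2m+1)/(2m+1)! = i·sin(x).
So the two sides agree for every real x for which both sides are defined.

Conclusion: True.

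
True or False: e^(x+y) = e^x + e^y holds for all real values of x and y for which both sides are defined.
Claim: e^(x+y) = e^x + e^y.
Test a specific point where both sides are defined: x = 2, y = -2.
LHS = e^(x+y) ≈ 1.0000
RHS = e^x + e^y ≈ 7.5244
Since 1.0000 ≠ 7.5244, the equation fails at this point, so it cannot hold for all real values of x and y for which both sides are defined.
The correct rule is e^(x+y) = e^x · e^y (a product, not a sum).

Conclusion: False.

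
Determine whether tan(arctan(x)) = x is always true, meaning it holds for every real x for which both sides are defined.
Yes, this is an identity.

Claim: tan(arctan(x)) = x.
Reasoning: For every real x, arctan(x) is by definition the angle in (-π/2, π/2) whose tangent equals x. Taking the tangent of that angle returns x.
So the two sides agree for every real x for which both sides are defined.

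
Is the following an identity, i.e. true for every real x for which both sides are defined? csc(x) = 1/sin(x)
Claim: csc(x) = 1/sin(x).
Reasoning: csc(x) is by definition the reciprocal of sin(x), wherever sin(x) ≠ 0.
So the two sides agree for every real x for which both sides are defined.

Conclusion: Yes, this is an identity.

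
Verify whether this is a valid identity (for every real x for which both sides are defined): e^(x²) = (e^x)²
No, this is NOT an identity.

Claim: e^(x²) = (e^x)².
Test a specific point where both sides are defined: x = 3.
LHS = e^(x²) ≈ 8103.0839
RHS = (e^x)² ≈ 403.4288
Since 8103.0839 ≠ 403.4288, the equation fails at this point, so it cannot hold for every real x for which both sides are defined.
(e^x)² = e^(2x), and 2x ≠ x² in general.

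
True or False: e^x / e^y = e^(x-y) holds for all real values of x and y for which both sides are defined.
True.

Claim: e^x / e^y = e^(x-y).
Reasoning: 1/e^y = e^(-y), so e^x / e^y = e^x · e^(-y) = e^(x + (-y)) = e^(x-y) by the product rule for exponents.
So the two sides agree for all real values of x and y for which both sides are defined.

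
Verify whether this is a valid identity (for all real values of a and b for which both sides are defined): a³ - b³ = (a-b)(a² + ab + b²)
Yes, this is an identity.

Claim: a³ - b³ = (a-b)(a² + ab + b²).
Reasoning: Expand the right side: (a-b)(a² + ab + b²) = a³ + a²b + ab² - a²b - ab² - b³ = a³ - b³ (the middle terms cancel in pairs).
So the two sides agree for all real values of a and b for which both sides are defined.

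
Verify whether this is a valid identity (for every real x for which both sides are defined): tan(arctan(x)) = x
Claim: tan(arctan(x)) = x.
Reasoning: For every real x, arctan(x) is by definition the angle in (-π/2, π/2) whose tangent equals x. Taking the tangent of that angle returns x.
So the two sides agree for every real x for which both sides are defined.

Conclusion: Yes, this is an identity.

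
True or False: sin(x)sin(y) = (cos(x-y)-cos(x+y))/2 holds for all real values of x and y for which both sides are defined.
True.

Claim: sin(x)sin(y) = (cos(x-y)-cos(x+y))/2.
Reasoning: cos(x-y) = cos(x)cos(y) + sin(x)sin(y) and cos(x+y) = cos(x)cos(y) - sin(x)sin(y). Subtracting, cos(x-y) - cos(x+y) = 2sin(x)sin(y); divide by 2.
So the two sides agree for all real values of x and y for which both sides are defined.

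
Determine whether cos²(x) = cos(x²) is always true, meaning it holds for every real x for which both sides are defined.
No, this is NOT an identity.

Claim: cos²(x) = cos(x²).
Test a specific point where both sides are defined: x = -π/3.
LHS = cos²(x) ≈ 0.2500
RHS = cos(x²) ≈ 0.4566
Since 0.2500 ≠ 0.4566, the equation fails at this point, so it cannot hold for every real x for which both sides are defined.
cos²(x) means (cos x)², squaring the output; cos(x²) squares the input. These are different functions.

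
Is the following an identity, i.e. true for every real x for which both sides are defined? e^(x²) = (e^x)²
No, this is NOT an identity.

Claim: e^(x²) = (e^x)².
Test a specific point where both sides are defined: x = 1.
LHS = e^(x²) ≈ 2.7183
RHS = (e^x)² ≈ 7.3891
Since 2.7183 ≠ 7.3891, the equation fails at this point, so it cannot hold for every real x for which both sides are defined.
(e^x)² = e^(2x), and 2x ≠ x² in general.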